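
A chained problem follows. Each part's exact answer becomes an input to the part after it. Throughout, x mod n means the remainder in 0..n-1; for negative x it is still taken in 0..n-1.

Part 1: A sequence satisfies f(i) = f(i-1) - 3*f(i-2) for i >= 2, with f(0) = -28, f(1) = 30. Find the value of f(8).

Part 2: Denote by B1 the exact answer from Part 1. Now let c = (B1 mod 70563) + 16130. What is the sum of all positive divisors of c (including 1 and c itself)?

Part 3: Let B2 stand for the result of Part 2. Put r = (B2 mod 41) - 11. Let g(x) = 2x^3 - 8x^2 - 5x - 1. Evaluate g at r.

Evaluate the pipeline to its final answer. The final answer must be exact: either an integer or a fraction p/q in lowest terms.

12699

Part 1: f(2) = 1*(30) - 3*(-28) = 114; iterating: f(2)=114, f(3)=24, f(4)=-318, f(5)=-390, f(6)=564, f(7)=1734, f(8)=42; answer 42
Part 2: B1 = 42; c = 16172; 16172 = 2^2 * 13 * 311; sigma = (1 + 2 + 4) * (1 + 13) * (1 + 311) = 7 * 14 * 312 = 30576; answer 30576
Part 3: B2 = 30576; r = 20; 2*(20)^3 - 8*(20)^2 - 5*(20)^1 - 1 = (16000) + (-3200) + (-100) + (-1) = 12699; answer 12699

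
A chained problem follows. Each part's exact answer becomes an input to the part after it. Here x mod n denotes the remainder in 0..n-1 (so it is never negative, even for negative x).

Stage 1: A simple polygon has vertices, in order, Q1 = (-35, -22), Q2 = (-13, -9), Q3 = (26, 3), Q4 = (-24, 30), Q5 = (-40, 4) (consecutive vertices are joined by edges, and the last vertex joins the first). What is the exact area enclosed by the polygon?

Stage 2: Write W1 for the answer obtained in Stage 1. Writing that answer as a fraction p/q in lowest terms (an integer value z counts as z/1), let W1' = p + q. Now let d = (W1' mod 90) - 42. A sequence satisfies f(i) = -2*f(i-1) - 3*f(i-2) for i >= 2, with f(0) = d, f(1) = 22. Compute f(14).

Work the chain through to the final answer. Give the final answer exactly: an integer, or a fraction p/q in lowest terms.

-13199

Stage 1: cross terms: (-35*-9 - -13*-22)=29, (-13*3 - 26*-9)=195, (26*30 - -24*3)=852, (-24*4 - -40*30)=1104, (-40*-22 - -35*4)=1020; twice the area = |3200| = 3200; area = 1600; answer 1600
Stage 2: W1 = 1600; threaded value p + q = 1601; d = 29; f(2) = -2*(22) - 3*(29) = -131; iterating: f(2)=-131, f(3)=196, f(4)=1, f(5)=-590, f(6)=1177, f(7)=-584, f(8)=-2363, f(9)=6478, f(10)=-5867, f(11)=-7700, f(12)=33001, f(13)=-42902, f(14)=-13199; answer -13199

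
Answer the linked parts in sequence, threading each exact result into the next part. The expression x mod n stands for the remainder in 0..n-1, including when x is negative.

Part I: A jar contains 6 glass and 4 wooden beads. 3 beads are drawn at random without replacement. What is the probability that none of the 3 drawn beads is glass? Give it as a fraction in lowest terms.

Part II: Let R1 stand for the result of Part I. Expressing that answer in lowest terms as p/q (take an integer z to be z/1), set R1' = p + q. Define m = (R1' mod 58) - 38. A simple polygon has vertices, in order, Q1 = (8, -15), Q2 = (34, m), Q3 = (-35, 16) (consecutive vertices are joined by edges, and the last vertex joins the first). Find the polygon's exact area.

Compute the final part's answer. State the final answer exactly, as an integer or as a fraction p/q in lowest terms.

Part I: total draws C(10,3) = 120; favorable C(4,3) = 4; P = 1/30; answer 1/30
Part II: R1 = 1/30; threaded value p + q = 31; m = -7; cross terms: (8*-7 - 34*-15)=454, (34*16 - -35*-7)=299, (-35*-15 - 8*16)=397; twice the area = |1150| = 1150; area = 575; answer 575

575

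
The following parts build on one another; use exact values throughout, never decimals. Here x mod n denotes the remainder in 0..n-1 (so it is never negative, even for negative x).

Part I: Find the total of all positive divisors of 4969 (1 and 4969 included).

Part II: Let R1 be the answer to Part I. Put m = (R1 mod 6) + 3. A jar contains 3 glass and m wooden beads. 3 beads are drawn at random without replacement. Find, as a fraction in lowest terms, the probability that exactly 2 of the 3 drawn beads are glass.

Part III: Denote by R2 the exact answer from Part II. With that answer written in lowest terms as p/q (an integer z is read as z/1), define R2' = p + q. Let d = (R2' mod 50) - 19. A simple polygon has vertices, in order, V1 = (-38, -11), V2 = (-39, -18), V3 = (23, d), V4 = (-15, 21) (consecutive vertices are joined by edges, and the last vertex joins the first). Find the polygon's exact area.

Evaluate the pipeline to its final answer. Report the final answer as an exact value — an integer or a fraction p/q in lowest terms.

Part I: 4969 is prime, so its only divisors are 1 and 4969; sigma = 1 + 4969 = 4970; answer 4970
Part II: R1 = 4970; m = 5; total draws C(8,3) = 56; favorable C(3,2)*C(5,1) = 15; P = 15/56; answer 15/56
Part III: R2 = 15/56; threaded value p + q = 71; d = 2; cross terms: (-38*-18 - -39*-11)=255, (-39*2 - 23*-18)=336, (23*21 - -15*2)=513, (-15*-11 - -38*21)=963; twice the area = |2067| = 2067; area = 2067/2; answer 2067/2

2067/2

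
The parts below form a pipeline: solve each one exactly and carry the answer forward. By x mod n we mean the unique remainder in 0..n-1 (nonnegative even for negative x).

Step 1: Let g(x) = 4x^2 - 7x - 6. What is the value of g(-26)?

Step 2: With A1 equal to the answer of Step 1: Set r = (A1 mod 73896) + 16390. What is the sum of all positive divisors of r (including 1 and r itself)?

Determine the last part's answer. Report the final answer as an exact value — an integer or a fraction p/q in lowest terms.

Step 1: 4*(-26)^2 - 7*(-26)^1 - 6 = (2704) + (182) + (-6) = 2880; answer 2880
Step 2: A1 = 2880; r = 19270; 19270 = 2 * 5 * 41 * 47; sigma = (1 + 2) * (1 + 5) * (1 + 41) * (1 + 47) = 3 * 6 * 42 * 48 = 36288; answer 36288

36288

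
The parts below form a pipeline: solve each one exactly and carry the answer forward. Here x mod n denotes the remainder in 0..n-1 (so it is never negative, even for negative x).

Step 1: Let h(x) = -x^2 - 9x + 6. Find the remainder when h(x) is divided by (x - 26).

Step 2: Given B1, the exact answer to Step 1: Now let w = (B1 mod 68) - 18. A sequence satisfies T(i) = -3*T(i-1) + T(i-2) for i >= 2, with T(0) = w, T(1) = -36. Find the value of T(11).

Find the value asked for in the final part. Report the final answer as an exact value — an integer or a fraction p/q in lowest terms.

Step 1: remainder = value at the root: -1*(26)^2 - 9*(26)^1 + 6 = (-676) + (-234) + (6) = -904; answer -904
Step 2: B1 = -904; w = 30; T(2) = -3*(-36) + 1*(30) = 138; iterating: T(2)=138, T(3)=-450, T(4)=1488, T(5)=-4914, T(6)=16230, T(7)=-53604, T(8)=177042, T(9)=-584730, T(10)=1931232, T(11)=-6378426; answer -6378426

-6378426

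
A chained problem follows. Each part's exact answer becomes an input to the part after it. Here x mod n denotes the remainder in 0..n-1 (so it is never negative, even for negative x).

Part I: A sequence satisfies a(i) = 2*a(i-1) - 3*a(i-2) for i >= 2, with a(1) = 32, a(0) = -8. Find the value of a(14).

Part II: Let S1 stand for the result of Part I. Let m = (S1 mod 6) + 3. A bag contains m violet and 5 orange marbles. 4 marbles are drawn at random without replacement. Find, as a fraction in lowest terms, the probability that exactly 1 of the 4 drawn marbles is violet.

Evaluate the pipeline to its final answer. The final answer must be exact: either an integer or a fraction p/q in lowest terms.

Part I: a(2) = 2*(32) - 3*(-8) = 88; iterating: a(2)=88, a(3)=80, a(4)=-104, a(5)=-448, a(6)=-584, a(7)=176, a(8)=2104, a(9)=3680, a(10)=1048, a(11)=-8944, a(12)=-21032, a(13)=-15232, a(14)=32632; answer 32632
Part II: S1 = 32632; m = 7; total draws C(12,4) = 495; favorable C(7,1)*C(5,3) = 70; P = 14/99; answer 14/99

14/99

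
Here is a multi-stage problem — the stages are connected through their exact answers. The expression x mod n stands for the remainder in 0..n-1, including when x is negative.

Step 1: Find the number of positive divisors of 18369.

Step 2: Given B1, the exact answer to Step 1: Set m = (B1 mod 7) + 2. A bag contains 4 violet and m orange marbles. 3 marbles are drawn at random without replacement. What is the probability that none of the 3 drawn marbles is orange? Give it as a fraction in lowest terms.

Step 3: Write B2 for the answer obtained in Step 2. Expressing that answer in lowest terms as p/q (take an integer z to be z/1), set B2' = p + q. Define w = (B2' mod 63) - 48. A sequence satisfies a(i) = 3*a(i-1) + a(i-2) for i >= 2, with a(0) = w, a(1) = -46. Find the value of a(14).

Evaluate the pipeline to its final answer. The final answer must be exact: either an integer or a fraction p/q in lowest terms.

Step 1: 18369 = 3^2 * 13 * 157; number of divisors = (2+1) * (1+1) * (1+1) = 12; answer 12
Step 2: B1 = 12; m = 7; total draws C(11,3) = 165; favorable C(4,3) = 4; P = 4/165; answer 4/165
Step 3: B2 = 4/165; threaded value p + q = 169; w = -5; a(2) = 3*(-46) + 1*(-5) = -143; iterating: a(2)=-143, a(3)=-475, a(4)=-1568, a(5)=-5179, a(6)=-17105, a(7)=-56494, a(8)=-186587, a(9)=-616255, a(10)=-2035352, a(11)=-6722311, a(12)=-22202285, a(13)=-73329166, a(14)=-242189783; answer -242189783

-242189783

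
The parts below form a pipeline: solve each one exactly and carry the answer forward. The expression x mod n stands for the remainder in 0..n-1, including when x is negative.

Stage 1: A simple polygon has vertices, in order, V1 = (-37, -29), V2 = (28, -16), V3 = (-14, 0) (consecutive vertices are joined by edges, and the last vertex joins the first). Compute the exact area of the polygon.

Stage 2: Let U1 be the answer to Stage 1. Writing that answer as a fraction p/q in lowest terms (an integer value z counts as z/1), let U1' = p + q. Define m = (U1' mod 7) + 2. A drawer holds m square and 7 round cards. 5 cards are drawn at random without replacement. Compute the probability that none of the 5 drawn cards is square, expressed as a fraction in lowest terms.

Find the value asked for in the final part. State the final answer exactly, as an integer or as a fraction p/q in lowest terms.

Stage 1: cross terms: (-37*-16 - 28*-29)=1404, (28*0 - -14*-16)=-224, (-14*-29 - -37*0)=406; twice the area = |1586| = 1586; area = 793; answer 793
Stage 2: U1 = 793; threaded value p + q = 794; m = 5; total draws C(12,5) = 792; favorable C(7,5) = 21; P = 7/264; answer 7/264

7/264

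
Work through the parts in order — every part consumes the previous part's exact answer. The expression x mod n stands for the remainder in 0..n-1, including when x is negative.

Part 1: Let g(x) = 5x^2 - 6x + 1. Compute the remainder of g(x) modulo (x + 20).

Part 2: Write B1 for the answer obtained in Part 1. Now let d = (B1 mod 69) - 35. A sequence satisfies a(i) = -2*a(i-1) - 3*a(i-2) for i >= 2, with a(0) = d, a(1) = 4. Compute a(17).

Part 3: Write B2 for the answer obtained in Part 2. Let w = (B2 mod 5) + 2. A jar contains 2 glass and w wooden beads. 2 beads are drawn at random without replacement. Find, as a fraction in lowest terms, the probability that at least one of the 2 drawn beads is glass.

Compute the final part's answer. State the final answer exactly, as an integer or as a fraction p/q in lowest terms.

Part 1: remainder = value at the root: 5*(-20)^2 - 6*(-20)^1 + 1 = (2000) + (120) + (1) = 2121; answer 2121
Part 2: B1 = 2121; d = 16; a(2) = -2*(4) - 3*(16) = -56; iterating: a(2)=-56, a(3)=100, a(4)=-32, a(5)=-236, a(6)=568, a(7)=-428, a(8)=-848, a(9)=2980, a(10)=-3416, a(11)=-2108, a(12)=14464, a(13)=-22604, a(14)=1816, a(15)=64180, a(16)=-133808, a(17)=75076; answer 75076
Part 3: B2 = 75076; w = 3; total draws C(5,2) = 10; complement C(3,2) = 3; favorable 10 - 3 = 7; P = 7/10; answer 7/10

7/10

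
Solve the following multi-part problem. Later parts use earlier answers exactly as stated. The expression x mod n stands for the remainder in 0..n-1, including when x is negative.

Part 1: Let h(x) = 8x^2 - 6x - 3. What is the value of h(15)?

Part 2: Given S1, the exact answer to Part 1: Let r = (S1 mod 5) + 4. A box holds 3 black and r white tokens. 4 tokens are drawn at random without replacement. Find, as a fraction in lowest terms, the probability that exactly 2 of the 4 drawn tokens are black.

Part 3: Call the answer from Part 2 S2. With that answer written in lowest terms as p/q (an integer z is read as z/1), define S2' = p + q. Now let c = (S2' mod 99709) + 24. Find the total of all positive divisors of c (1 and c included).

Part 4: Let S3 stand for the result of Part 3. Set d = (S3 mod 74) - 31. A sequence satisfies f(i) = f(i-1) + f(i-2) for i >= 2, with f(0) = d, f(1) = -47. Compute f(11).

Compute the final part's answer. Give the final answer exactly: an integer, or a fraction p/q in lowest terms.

-3468

Part 1: 8*(15)^2 - 6*(15)^1 - 3 = (1800) + (-90) + (-3) = 1707; answer 1707
Part 2: S1 = 1707; r = 6; total draws C(9,4) = 126; favorable C(3,2)*C(6,2) = 45; P = 5/14; answer 5/14
Part 3: S2 = 5/14; threaded value p + q = 19; c = 43; 43 is prime, so its only divisors are 1 and 43; sigma = 1 + 43 = 44; answer 44
Part 4: S3 = 44; d = 13; f(2) = 1*(-47) + 1*(13) = -34; iterating: f(2)=-34, f(3)=-81, f(4)=-115, f(5)=-196, f(6)=-311, f(7)=-507, f(8)=-818, f(9)=-1325, f(10)=-2143, f(11)=-3468; answer -3468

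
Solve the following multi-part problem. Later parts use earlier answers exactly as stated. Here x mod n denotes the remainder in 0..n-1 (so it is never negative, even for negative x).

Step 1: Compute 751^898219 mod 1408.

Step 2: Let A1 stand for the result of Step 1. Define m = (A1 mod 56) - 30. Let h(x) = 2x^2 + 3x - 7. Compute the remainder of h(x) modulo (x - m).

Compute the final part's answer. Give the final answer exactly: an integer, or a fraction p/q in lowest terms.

Step 1: squarings mod 1408: 751^1=751, 751^2=801, 751^4=961, 751^8=1281, 751^16=641, 751^32=1153, 751^64=257, 751^128=1281, 751^256=641, 751^512=1153, 751^1024=257, 751^2048=1281, 751^4096=641, 751^8192=1153, 751^16384=257, 751^32768=1281, 751^65536=641, 751^131072=1153, 751^262144=257, 751^524288=1281; 751^898219 = 751^1 * 751^2 * 751^8 * 751^32 * 751^128 * 751^1024 * 751^4096 * 751^8192 * 751^32768 * 751^65536 * 751^262144 * 751^524288 = 719 (mod 1408); answer 719
Step 2: A1 = 719; m = 17; remainder = value at the root: 2*(17)^2 + 3*(17)^1 - 7 = (578) + (51) + (-7) = 622; answer 622

622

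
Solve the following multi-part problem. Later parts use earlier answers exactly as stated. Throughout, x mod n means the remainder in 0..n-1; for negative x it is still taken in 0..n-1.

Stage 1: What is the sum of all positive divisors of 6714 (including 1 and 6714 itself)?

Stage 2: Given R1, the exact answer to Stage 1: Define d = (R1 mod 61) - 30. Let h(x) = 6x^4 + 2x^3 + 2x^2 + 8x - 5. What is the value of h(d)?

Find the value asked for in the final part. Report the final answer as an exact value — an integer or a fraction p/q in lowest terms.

1655581

Stage 1: 6714 = 2 * 3^2 * 373; sigma = (1 + 2) * (1 + 3 + 9) * (1 + 373) = 3 * 13 * 374 = 14586; answer 14586
Stage 2: R1 = 14586; d = -23; 6*(-23)^4 + 2*(-23)^3 + 2*(-23)^2 + 8*(-23)^1 - 5 = (1679046) + (-24334) + (1058) + (-184) + (-5) = 1655581; answer 1655581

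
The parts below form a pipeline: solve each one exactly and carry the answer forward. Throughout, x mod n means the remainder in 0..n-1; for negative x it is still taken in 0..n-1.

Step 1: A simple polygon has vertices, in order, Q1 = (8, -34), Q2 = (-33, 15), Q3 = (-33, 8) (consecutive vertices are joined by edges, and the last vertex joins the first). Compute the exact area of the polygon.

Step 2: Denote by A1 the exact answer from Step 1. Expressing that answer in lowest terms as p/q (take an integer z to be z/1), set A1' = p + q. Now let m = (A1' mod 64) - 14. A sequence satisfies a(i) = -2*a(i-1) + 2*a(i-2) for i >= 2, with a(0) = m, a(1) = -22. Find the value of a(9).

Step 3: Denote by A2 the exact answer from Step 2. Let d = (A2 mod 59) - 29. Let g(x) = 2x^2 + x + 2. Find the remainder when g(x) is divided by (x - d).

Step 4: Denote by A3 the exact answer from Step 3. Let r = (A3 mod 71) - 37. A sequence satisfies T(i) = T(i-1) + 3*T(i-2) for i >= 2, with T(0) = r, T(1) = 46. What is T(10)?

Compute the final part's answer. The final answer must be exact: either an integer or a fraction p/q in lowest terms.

Step 1: cross terms: (8*15 - -33*-34)=-1002, (-33*8 - -33*15)=231, (-33*-34 - 8*8)=1058; twice the area = |287| = 287; area = 287/2; answer 287/2
Step 2: A1 = 287/2; threaded value p + q = 289; m = 19; a(2) = -2*(-22) + 2*(19) = 82; iterating: a(2)=82, a(3)=-208, a(4)=580, a(5)=-1576, a(6)=4312, a(7)=-11776, a(8)=32176, a(9)=-87904; answer -87904
Step 3: A2 = -87904; d = -23; remainder = value at the root: 2*(-23)^2 + 1*(-23)^1 + 2 = (1058) + (-23) + (2) = 1037; answer 1037
Step 4: A3 = 1037; r = 6; T(2) = 1*(46) + 3*(6) = 64; iterating: T(2)=64, T(3)=202, T(4)=394, T(5)=1000, T(6)=2182, T(7)=5182, T(8)=11728, T(9)=27274, T(10)=62458; answer 62458

62458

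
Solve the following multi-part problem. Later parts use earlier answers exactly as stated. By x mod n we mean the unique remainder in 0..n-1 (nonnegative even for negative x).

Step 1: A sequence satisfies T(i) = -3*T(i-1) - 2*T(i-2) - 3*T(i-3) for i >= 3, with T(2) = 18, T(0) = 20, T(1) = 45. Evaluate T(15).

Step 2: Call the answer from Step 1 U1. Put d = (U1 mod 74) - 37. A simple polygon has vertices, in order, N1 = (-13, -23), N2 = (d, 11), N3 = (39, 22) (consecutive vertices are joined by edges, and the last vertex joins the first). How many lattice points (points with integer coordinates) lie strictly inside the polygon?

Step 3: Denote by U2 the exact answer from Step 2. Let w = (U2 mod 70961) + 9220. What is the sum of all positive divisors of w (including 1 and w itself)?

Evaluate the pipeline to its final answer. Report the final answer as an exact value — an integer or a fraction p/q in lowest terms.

10944

Step 1: T(3) = -3*(18) - 2*(45) - 3*(20) = -204; iterating: T(3)=-204, T(4)=441, T(5)=-969, T(6)=2637, T(7)=-7296, T(8)=19521, T(9)=-51882, T(10)=138492, T(11)=-370275, T(12)=989487, T(13)=-2643387, T(14)=7062012, T(15)=-18867723; answer -18867723
Step 2: U1 = -18867723; d = 20; cross terms: (-13*11 - 20*-23)=317, (20*22 - 39*11)=11, (39*-23 - -13*22)=-611; twice the area = |-283| = 283; area = 283/2; boundary points = 1 + 1 + 1 = 3; strictly interior points = area - boundary/2 + 1 = 141; answer 141
Step 3: U2 = 141; w = 9361; 9361 = 11 * 23 * 37; sigma = (1 + 11) * (1 + 23) * (1 + 37) = 12 * 24 * 38 = 10944; answer 10944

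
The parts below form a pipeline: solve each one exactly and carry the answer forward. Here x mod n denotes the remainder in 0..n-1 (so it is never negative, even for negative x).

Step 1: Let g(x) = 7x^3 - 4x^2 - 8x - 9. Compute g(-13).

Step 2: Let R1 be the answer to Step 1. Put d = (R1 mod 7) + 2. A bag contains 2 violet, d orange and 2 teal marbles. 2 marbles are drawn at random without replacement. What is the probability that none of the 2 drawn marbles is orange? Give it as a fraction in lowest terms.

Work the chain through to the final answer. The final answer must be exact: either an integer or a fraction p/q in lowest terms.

Step 1: 7*(-13)^3 - 4*(-13)^2 - 8*(-13)^1 - 9 = (-15379) + (-676) + (104) + (-9) = -15960; answer -15960
Step 2: R1 = -15960; d = 2; total draws C(6,2) = 15; favorable C(4,2) = 6; P = 2/5; answer 2/5

2/5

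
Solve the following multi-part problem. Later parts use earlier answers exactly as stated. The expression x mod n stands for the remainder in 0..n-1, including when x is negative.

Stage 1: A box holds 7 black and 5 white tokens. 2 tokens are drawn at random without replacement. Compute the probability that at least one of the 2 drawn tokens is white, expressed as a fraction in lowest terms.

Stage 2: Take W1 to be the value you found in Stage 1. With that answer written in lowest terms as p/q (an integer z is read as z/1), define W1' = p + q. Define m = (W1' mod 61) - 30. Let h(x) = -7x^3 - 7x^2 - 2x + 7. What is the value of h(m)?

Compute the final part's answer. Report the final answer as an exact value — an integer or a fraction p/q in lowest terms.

Stage 1: total draws C(12,2) = 66; complement C(7,2) = 21; favorable 66 - 21 = 45; P = 15/22; answer 15/22
Stage 2: W1 = 15/22; threaded value p + q = 37; m = 7; -7*(7)^3 - 7*(7)^2 - 2*(7)^1 + 7 = (-2401) + (-343) + (-14) + (7) = -2751; answer -2751

-2751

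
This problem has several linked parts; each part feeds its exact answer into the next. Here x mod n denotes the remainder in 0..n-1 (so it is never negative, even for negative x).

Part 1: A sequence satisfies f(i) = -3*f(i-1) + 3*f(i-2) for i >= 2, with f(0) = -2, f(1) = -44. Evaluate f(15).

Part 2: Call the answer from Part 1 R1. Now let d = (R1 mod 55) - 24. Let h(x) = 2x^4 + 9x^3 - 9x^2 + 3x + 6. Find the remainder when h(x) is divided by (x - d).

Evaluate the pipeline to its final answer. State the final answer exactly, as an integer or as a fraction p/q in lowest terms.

468411

Part 1: f(2) = -3*(-44) + 3*(-2) = 126; iterating: f(2)=126, f(3)=-510, f(4)=1908, f(5)=-7254, f(6)=27486, f(7)=-104220, f(8)=395118, f(9)=-1498014, f(10)=5679396, f(11)=-21532230, f(12)=81634878, f(13)=-309501324, f(14)=1173408606, f(15)=-4448729790; answer -4448729790
Part 2: R1 = -4448729790; d = 21; remainder = value at the root: 2*(21)^4 + 9*(21)^3 - 9*(21)^2 + 3*(21)^1 + 6 = (388962) + (83349) + (-3969) + (63) + (6) = 468411; answer 468411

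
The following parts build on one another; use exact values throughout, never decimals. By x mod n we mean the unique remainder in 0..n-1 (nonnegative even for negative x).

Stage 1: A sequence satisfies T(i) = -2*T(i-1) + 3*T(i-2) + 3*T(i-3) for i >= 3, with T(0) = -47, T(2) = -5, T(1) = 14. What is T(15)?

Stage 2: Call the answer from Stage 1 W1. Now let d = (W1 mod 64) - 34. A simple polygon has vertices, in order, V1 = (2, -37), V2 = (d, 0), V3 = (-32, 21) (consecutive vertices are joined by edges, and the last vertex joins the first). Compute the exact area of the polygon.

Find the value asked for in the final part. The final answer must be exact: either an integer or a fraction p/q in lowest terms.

1383

Stage 1: T(3) = -2*(-5) + 3*(14) + 3*(-47) = -89; iterating: T(3)=-89, T(4)=205, T(5)=-692, T(6)=1732, T(7)=-4925, T(8)=12970, T(9)=-35519, T(10)=95173, T(11)=-257993, T(12)=694948, T(13)=-1878356, T(14)=5067577, T(15)=-13685378; answer -13685378
Stage 2: W1 = -13685378; d = 28; cross terms: (2*0 - 28*-37)=1036, (28*21 - -32*0)=588, (-32*-37 - 2*21)=1142; twice the area = |2766| = 2766; area = 1383; answer 1383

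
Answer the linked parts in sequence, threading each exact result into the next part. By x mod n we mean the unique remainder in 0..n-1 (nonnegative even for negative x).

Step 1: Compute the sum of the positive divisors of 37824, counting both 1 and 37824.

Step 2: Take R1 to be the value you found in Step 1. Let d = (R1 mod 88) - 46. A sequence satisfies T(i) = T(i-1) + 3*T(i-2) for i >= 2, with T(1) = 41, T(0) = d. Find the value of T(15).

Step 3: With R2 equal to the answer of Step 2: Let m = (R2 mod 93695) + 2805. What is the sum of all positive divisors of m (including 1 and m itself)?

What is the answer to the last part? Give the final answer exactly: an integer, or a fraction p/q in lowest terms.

90064

Step 1: 37824 = 2^6 * 3 * 197; sigma = (1 + 2 + 4 + 8 + 16 + 32 + 64) * (1 + 3) * (1 + 197) = 127 * 4 * 198 = 100584; answer 100584
Step 2: R1 = 100584; d = -46; T(2) = 1*(41) + 3*(-46) = -97; iterating: T(2)=-97, T(3)=26, T(4)=-265, T(5)=-187, T(6)=-982, T(7)=-1543, T(8)=-4489, T(9)=-9118, T(10)=-22585, T(11)=-49939, T(12)=-117694, T(13)=-267511, T(14)=-620593, T(15)=-1423126; answer -1423126
Step 3: R2 = -1423126; m = 78799; 78799 = 7 * 11257; sigma = (1 + 7) * (1 + 11257) = 8 * 11258 = 90064; answer 90064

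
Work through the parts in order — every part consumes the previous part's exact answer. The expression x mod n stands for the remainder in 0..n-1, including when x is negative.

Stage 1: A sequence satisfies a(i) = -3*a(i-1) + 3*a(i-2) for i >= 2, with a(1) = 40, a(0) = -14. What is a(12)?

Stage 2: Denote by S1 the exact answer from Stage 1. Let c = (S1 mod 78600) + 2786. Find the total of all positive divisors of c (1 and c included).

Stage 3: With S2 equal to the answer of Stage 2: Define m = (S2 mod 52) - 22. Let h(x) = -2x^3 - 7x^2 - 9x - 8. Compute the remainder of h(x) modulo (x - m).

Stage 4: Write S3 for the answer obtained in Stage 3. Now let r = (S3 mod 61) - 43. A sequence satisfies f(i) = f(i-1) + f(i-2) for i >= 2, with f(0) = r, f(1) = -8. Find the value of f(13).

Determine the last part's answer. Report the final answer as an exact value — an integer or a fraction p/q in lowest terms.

-856

Stage 1: a(2) = -3*(40) + 3*(-14) = -162; iterating: a(2)=-162, a(3)=606, a(4)=-2304, a(5)=8730, a(6)=-33102, a(7)=125496, a(8)=-475794, a(9)=1803870, a(10)=-6838992, a(11)=25928586, a(12)=-98302734; answer -98302734
Stage 2: S1 = -98302734; c = 28652; 28652 = 2^2 * 13 * 19 * 29; sigma = (1 + 2 + 4) * (1 + 13) * (1 + 19) * (1 + 29) = 7 * 14 * 20 * 30 = 58800; answer 58800
Stage 3: S2 = 58800; m = 18; remainder = value at the root: -2*(18)^3 - 7*(18)^2 - 9*(18)^1 - 8 = (-11664) + (-2268) + (-162) + (-8) = -14102; answer -14102
Stage 4: S3 = -14102; r = 7; f(2) = 1*(-8) + 1*(7) = -1; iterating: f(2)=-1, f(3)=-9, f(4)=-10, f(5)=-19, f(6)=-29, f(7)=-48, f(8)=-77, f(9)=-125, f(10)=-202, f(11)=-327, f(12)=-529, f(13)=-856; answer -856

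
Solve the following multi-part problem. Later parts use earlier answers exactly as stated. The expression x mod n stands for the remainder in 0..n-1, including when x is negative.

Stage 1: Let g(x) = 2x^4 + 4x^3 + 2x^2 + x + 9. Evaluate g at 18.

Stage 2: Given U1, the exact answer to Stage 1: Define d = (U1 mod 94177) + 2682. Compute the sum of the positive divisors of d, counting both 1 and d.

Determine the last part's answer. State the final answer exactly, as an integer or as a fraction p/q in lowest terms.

Stage 1: 2*(18)^4 + 4*(18)^3 + 2*(18)^2 + 1*(18)^1 + 9 = (209952) + (23328) + (648) + (18) + (9) = 233955; answer 233955
Stage 2: U1 = 233955; d = 48283; 48283 = 53 * 911; sigma = (1 + 53) * (1 + 911) = 54 * 912 = 49248; answer 49248

49248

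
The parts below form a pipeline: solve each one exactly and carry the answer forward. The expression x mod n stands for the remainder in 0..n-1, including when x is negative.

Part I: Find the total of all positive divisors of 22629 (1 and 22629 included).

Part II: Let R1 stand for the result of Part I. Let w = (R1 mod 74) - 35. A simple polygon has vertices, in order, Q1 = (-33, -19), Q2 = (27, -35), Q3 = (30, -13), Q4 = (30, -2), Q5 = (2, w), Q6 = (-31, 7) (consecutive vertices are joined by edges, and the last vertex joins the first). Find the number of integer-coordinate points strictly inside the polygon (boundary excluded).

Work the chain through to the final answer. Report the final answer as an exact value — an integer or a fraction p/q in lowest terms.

Part I: 22629 = 3 * 19 * 397; sigma = (1 + 3) * (1 + 19) * (1 + 397) = 4 * 20 * 398 = 31840; answer 31840
Part II: R1 = 31840; w = -15; cross terms: (-33*-35 - 27*-19)=1668, (27*-13 - 30*-35)=699, (30*-2 - 30*-13)=330, (30*-15 - 2*-2)=-446, (2*7 - -31*-15)=-451, (-31*-19 - -33*7)=820; twice the area = |2620| = 2620; area = 1310; boundary points = 4 + 1 + 11 + 1 + 11 + 2 = 30; strictly interior points = area - boundary/2 + 1 = 1296; answer 1296

1296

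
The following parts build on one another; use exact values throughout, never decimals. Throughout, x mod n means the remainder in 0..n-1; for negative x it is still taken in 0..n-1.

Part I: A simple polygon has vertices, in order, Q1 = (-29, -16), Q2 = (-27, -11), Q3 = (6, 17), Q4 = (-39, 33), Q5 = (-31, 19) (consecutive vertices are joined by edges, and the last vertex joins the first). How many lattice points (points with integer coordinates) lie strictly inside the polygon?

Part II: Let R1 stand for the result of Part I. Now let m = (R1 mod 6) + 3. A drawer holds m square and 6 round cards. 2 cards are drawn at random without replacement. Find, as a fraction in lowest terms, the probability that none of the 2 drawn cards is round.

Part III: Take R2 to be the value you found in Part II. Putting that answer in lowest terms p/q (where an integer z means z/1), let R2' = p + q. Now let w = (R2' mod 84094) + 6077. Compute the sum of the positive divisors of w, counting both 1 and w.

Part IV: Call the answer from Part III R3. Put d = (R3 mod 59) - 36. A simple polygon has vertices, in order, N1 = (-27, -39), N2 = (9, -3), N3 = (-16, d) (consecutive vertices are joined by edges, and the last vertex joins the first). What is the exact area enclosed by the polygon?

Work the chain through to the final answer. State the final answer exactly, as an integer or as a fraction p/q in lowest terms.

792

Part I: cross terms: (-29*-11 - -27*-16)=-113, (-27*17 - 6*-11)=-393, (6*33 - -39*17)=861, (-39*19 - -31*33)=282, (-31*-16 - -29*19)=1047; twice the area = |1684| = 1684; area = 842; boundary points = 1 + 1 + 1 + 2 + 1 = 6; strictly interior points = area - boundary/2 + 1 = 840; answer 840
Part II: R1 = 840; m = 3; total draws C(9,2) = 36; favorable C(3,2) = 3; P = 1/12; answer 1/12
Part III: R2 = 1/12; threaded value p + q = 13; w = 6090; 6090 = 2 * 3 * 5 * 7 * 29; sigma = (1 + 2) * (1 + 3) * (1 + 5) * (1 + 7) * (1 + 29) = 3 * 4 * 6 * 8 * 30 = 17280; answer 17280
Part IV: R3 = 17280; d = 16; cross terms: (-27*-3 - 9*-39)=432, (9*16 - -16*-3)=96, (-16*-39 - -27*16)=1056; twice the area = |1584| = 1584; area = 792; answer 792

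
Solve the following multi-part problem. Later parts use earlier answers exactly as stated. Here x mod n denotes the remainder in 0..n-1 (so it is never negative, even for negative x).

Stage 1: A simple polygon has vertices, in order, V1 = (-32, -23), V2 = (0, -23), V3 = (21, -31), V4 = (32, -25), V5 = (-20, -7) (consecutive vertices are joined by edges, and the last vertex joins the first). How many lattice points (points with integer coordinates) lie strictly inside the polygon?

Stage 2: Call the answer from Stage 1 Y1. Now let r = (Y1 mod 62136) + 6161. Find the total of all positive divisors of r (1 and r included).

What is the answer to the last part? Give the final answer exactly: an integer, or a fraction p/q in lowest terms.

11232

Stage 1: cross terms: (-32*-23 - 0*-23)=736, (0*-31 - 21*-23)=483, (21*-25 - 32*-31)=467, (32*-7 - -20*-25)=-724, (-20*-23 - -32*-7)=236; twice the area = |1198| = 1198; area = 599; boundary points = 32 + 1 + 1 + 2 + 4 = 40; strictly interior points = area - boundary/2 + 1 = 580; answer 580
Stage 2: Y1 = 580; r = 6741; 6741 = 3^2 * 7 * 107; sigma = (1 + 3 + 9) * (1 + 7) * (1 + 107) = 13 * 8 * 108 = 11232; answer 11232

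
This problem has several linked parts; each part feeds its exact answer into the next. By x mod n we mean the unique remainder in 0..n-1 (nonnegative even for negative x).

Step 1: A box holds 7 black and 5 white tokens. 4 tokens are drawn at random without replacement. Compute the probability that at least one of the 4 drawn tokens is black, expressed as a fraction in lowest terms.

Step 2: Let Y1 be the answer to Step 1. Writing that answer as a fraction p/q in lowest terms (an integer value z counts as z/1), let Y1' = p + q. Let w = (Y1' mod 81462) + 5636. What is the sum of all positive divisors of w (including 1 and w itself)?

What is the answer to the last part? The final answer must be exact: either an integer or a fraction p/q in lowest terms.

6160

Step 1: total draws C(12,4) = 495; complement C(5,4) = 5; favorable 495 - 5 = 490; P = 98/99; answer 98/99
Step 2: Y1 = 98/99; threaded value p + q = 197; w = 5833; 5833 = 19 * 307; sigma = (1 + 19) * (1 + 307) = 20 * 308 = 6160; answer 6160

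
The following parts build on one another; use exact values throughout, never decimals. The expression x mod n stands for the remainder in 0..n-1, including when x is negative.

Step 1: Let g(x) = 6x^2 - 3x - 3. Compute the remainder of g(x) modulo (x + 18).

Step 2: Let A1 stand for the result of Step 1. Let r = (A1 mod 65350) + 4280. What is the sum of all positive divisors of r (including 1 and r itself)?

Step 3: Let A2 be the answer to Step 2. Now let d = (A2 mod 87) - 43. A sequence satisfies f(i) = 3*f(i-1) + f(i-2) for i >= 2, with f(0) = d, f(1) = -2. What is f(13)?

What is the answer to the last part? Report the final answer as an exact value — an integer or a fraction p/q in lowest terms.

9062638

Step 1: remainder = value at the root: 6*(-18)^2 - 3*(-18)^1 - 3 = (1944) + (54) + (-3) = 1995; answer 1995
Step 2: A1 = 1995; r = 6275; 6275 = 5^2 * 251; sigma = (1 + 5 + 25) * (1 + 251) = 31 * 252 = 7812; answer 7812
Step 3: A2 = 7812; d = 26; f(2) = 3*(-2) + 1*(26) = 20; iterating: f(2)=20, f(3)=58, f(4)=194, f(5)=640, f(6)=2114, f(7)=6982, f(8)=23060, f(9)=76162, f(10)=251546, f(11)=830800, f(12)=2743946, f(13)=9062638; answer 9062638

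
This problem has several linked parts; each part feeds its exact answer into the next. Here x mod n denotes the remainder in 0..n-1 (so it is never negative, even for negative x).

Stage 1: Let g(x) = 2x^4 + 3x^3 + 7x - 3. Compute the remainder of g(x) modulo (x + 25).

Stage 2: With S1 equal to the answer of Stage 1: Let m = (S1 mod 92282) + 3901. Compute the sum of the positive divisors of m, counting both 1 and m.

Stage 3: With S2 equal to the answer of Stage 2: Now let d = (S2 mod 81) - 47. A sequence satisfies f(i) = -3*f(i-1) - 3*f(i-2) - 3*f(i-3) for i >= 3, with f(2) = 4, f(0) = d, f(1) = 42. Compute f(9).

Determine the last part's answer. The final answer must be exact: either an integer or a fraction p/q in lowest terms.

5346

Stage 1: remainder = value at the root: 2*(-25)^4 + 3*(-25)^3 + 7*(-25)^1 - 3 = (781250) + (-46875) + (-175) + (-3) = 734197; answer 734197
Stage 2: S1 = 734197; m = 92124; 92124 = 2^2 * 3^3 * 853; sigma = (1 + 2 + 4) * (1 + 3 + 9 + 27) * (1 + 853) = 7 * 40 * 854 = 239120; answer 239120
Stage 3: S2 = 239120; d = -39; f(3) = -3*(4) - 3*(42) - 3*(-39) = -21; iterating: f(3)=-21, f(4)=-75, f(5)=276, f(6)=-540, f(7)=1017, f(8)=-2259, f(9)=5346; answer 5346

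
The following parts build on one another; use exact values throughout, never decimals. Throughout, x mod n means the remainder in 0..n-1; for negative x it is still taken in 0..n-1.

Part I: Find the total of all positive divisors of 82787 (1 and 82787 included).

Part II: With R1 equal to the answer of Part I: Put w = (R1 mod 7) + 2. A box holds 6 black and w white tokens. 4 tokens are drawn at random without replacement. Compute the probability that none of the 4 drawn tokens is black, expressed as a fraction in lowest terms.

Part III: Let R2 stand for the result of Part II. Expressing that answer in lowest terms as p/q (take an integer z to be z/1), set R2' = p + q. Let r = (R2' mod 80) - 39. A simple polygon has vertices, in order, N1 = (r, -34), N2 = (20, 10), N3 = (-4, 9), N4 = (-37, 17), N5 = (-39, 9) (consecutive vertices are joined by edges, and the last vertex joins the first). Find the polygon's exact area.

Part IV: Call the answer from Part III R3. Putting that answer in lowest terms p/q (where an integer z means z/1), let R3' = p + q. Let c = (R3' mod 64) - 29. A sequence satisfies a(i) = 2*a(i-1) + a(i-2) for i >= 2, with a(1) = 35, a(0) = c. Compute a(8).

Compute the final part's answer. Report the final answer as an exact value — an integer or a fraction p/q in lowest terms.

Part I: 82787 is prime, so its only divisors are 1 and 82787; sigma = 1 + 82787 = 82788; answer 82788
Part II: R1 = 82788; w = 8; total draws C(14,4) = 1001; favorable C(8,4) = 70; P = 10/143; answer 10/143
Part III: R2 = 10/143; threaded value p + q = 153; r = 34; cross terms: (34*10 - 20*-34)=1020, (20*9 - -4*10)=220, (-4*17 - -37*9)=265, (-37*9 - -39*17)=330, (-39*-34 - 34*9)=1020; twice the area = |2855| = 2855; area = 2855/2; answer 2855/2
Part IV: R3 = 2855/2; threaded value p + q = 2857; c = 12; a(2) = 2*(35) + 1*(12) = 82; iterating: a(2)=82, a(3)=199, a(4)=480, a(5)=1159, a(6)=2798, a(7)=6755, a(8)=16308; answer 16308

16308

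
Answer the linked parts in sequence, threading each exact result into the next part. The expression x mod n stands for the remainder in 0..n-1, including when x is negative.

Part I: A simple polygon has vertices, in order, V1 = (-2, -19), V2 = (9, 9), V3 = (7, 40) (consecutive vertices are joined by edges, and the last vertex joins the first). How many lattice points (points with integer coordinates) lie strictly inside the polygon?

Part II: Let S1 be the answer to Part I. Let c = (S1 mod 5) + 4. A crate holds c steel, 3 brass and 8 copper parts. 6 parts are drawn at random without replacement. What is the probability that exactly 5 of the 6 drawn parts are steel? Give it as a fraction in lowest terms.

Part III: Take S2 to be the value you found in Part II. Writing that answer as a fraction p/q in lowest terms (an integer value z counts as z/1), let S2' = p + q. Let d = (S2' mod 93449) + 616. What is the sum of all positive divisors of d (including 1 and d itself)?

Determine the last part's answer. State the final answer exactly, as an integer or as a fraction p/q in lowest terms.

Part I: cross terms: (-2*9 - 9*-19)=153, (9*40 - 7*9)=297, (7*-19 - -2*40)=-53; twice the area = |397| = 397; area = 397/2; boundary points = 1 + 1 + 1 = 3; strictly interior points = area - boundary/2 + 1 = 198; answer 198
Part II: S1 = 198; c = 7; total draws C(18,6) = 18564; favorable C(7,5)*C(11,1) = 231; P = 11/884; answer 11/884
Part III: S2 = 11/884; threaded value p + q = 895; d = 1511; 1511 is prime, so its only divisors are 1 and 1511; sigma = 1 + 1511 = 1512; answer 1512

1512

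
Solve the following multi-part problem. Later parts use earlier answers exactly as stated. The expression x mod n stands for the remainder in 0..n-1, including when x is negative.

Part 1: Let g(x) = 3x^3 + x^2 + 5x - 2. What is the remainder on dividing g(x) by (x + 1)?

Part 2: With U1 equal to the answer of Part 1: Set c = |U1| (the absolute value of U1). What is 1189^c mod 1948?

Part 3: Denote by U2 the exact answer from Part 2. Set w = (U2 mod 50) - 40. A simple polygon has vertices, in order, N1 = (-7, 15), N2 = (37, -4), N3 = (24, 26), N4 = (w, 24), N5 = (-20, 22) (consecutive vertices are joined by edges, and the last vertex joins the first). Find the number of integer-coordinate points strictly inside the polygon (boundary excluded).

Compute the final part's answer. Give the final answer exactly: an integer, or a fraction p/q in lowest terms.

Part 1: remainder = value at the root: 3*(-1)^3 + 1*(-1)^2 + 5*(-1)^1 - 2 = (-3) + (1) + (-5) + (-2) = -9; answer -9
Part 2: U1 = -9; c = 9; squarings mod 1948: 1189^1=1189, 1189^2=1421, 1189^4=1113, 1189^8=1789; 1189^9 = 1189^1 * 1189^8 = 1853 (mod 1948); answer 1853
Part 3: U2 = 1853; w = -37; cross terms: (-7*-4 - 37*15)=-527, (37*26 - 24*-4)=1058, (24*24 - -37*26)=1538, (-37*22 - -20*24)=-334, (-20*15 - -7*22)=-146; twice the area = |1589| = 1589; area = 1589/2; boundary points = 1 + 1 + 1 + 1 + 1 = 5; strictly interior points = area - boundary/2 + 1 = 793; answer 793

793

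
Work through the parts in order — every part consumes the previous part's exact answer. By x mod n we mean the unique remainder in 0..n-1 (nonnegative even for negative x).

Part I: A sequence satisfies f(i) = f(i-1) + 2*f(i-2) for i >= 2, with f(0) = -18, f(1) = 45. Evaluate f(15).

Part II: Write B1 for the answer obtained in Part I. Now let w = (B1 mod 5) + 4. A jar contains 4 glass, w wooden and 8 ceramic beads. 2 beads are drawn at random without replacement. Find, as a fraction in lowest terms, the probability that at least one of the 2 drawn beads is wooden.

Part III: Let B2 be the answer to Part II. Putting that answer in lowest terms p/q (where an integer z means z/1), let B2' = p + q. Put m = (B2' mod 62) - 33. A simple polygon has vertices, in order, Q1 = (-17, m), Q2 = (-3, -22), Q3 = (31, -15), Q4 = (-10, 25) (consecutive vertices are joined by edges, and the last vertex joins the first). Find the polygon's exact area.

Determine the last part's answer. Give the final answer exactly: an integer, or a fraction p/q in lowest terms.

2151/2

Part I: f(2) = 1*(45) + 2*(-18) = 9; iterating: f(2)=9, f(3)=99, f(4)=117, f(5)=315, f(6)=549, f(7)=1179, f(8)=2277, f(9)=4635, f(10)=9189, f(11)=18459, f(12)=36837, f(13)=73755, f(14)=147429, f(15)=294939; answer 294939
Part II: B1 = 294939; w = 8; total draws C(20,2) = 190; complement C(12,2) = 66; favorable 190 - 66 = 124; P = 62/95; answer 62/95
Part III: B2 = 62/95; threaded value p + q = 157; m = 0; cross terms: (-17*-22 - -3*0)=374, (-3*-15 - 31*-22)=727, (31*25 - -10*-15)=625, (-10*0 - -17*25)=425; twice the area = |2151| = 2151; area = 2151/2; answer 2151/2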